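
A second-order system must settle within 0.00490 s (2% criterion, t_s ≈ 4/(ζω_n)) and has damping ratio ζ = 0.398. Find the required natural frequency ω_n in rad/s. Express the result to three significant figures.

Rearranging t_s ≈ 4/(ζω_n) gives ω_n = 4/(ζ·t_s) = 4/(0.398 × 0.00490) = 2050 rad/s.

ω_n ≈ 2050 rad/s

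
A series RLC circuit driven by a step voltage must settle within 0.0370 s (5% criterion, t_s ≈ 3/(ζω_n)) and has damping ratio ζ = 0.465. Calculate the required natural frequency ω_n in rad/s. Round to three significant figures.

Rearranging t_s ≈ 3/(ζω_n) gives ω_n = 3/(ζ·t_s) = 3/(0.465 × 0.0370) = 174 rad/s.

ω_n ≈ 174 rad/s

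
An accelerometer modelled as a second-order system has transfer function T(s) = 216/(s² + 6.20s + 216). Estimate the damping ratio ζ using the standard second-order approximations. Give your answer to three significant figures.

ζ ≈ 0.211

Comparing the denominator to s² + 2ζω_n s + ω_n²: ω_n = √216 = 14.7 rad/s, and 2ζω_n = 6.20 so ζ = 6.20/(2·14.7) = 0.211.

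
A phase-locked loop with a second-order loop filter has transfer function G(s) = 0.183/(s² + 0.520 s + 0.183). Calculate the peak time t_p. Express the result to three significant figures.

t_p ≈ 9.25 s

Matching coefficients with s² + 2ζω_n s + ω_n² gives ω_n² = 0.183 ⇒ ω_n = 0.428 rad/s, and ζ = 0.520/(2ω_n) = 0.608.
ω_d = 0.428·√(1 − 0.608²) = 0.340 rad/s. Then t_p = π/ω_d = 9.25 s.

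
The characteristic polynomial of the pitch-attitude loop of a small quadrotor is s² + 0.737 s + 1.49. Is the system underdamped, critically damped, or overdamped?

underdamped

a² − 4b = 0.737² − 4·1.49 < 0 (complex roots); the system is underdamped.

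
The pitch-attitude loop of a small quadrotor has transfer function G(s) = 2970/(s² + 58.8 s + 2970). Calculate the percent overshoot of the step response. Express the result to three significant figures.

Comparing the denominator to s² + 2ζω_n s + ω_n²: ω_n = √2970 = 54.5 rad/s, and 2ζω_n = 58.8 so ζ = 58.8/(2·54.5) = 0.539.
%OS = 100·exp(−πζ/√(1−ζ²)) = 13.4%.

%OS ≈ 13.4%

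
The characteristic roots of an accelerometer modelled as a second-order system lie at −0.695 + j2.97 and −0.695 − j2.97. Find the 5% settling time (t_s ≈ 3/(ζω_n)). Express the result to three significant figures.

t_s ≈ 4.32 s

For poles at −σ ± jω_d, ζω_n = σ = 0.695, so t_s ≈ 3/σ = 4.32 s.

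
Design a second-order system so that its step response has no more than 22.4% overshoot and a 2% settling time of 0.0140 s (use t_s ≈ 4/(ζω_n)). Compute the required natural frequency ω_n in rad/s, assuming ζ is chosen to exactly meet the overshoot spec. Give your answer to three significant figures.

From %OS = 100·exp(−πζ/√(1−ζ²)), invert to get ζ = −ln(OS)/√(π² + ln²(OS)) with OS = 0.224.
−ln 0.224 = 1.496, so ζ = 1.496/√(π² + 2.238) = 0.430.
From t_s ≈ 4/(ζω_n): ω_n = 4/(ζ·t_s) = 4/(0.430·0.0140) = 665 rad/s.

ω_n ≈ 665 rad/s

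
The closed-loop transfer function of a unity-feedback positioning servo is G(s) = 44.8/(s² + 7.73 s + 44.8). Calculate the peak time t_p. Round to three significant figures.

ω_n = √44.8 = 6.69 rad/s; ζ = 7.73/(2·6.69) = 0.577.
The damped frequency ω_d = ω_n√(1−ζ²) = 5.46 rad/s. Then t_p = π/ω_d = 0.575 s.

t_p ≈ 0.575 s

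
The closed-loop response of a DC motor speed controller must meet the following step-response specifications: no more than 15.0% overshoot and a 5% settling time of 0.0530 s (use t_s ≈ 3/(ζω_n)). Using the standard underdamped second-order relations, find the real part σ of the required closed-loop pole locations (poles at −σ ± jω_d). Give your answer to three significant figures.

The settling-time spec alone fixes σ = ζω_n = 3/t_s = 3/0.0530 = 56.6.
(Overshoot then fixes ζ = 0.517 and hence ω_d = σ·√(1−ζ²)/ζ = 93.7 rad/s.)

σ ≈ 56.6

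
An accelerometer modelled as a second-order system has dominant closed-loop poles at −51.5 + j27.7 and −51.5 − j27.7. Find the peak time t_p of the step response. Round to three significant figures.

t_p ≈ 0.113 s

t_p = π/ω_d with ω_d = 27.7 (the imaginary part), so t_p = 0.113 s.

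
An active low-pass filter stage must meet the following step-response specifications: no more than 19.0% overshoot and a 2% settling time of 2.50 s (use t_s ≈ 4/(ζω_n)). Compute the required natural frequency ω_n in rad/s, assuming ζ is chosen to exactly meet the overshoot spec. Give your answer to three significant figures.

ζ = −ln(OS)/√(π² + (ln OS)²). With OS = 0.190, ln OS = −1.661 and ζ = 1.661/3.554 = 0.467.
Then ω_n = 4/(ζ t_s) = 4/(0.467 × 2.50) = 3.42 rad/s.

ω_n ≈ 3.42 rad/s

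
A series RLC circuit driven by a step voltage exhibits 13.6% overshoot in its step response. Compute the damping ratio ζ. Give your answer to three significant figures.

From %OS = 100·exp(−πζ/√(1−ζ²)), invert to get ζ = −ln(OS)/√(π² + ln²(OS)) with OS = 0.136.
−ln 0.136 = 1.995, so ζ = 1.995/√(π² + 3.980) = 0.536.

ζ ≈ 0.536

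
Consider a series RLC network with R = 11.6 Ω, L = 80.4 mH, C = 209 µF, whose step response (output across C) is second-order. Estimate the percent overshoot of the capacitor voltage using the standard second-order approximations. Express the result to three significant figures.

For a series RLC circuit (capacitor voltage as output), ω_n = 1/√(LC) = 1/√(80.4 mH · 209 µF) = 244 rad/s.
ζ = (R/2)·√(C/L) = (11.6/2)·√(209 µF/80.4 mH) = 0.296.
%OS = 100·exp(−πζ/√(1−ζ²)) = 37.8%.

%OS ≈ 37.8%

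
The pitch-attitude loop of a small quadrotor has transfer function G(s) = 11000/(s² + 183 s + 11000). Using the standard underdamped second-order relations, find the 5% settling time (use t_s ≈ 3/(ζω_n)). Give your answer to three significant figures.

Comparing the denominator to s² + 2ζω_n s + ω_n²: ω_n = √11000 = 105 rad/s, and 2ζω_n = 183 so ζ = 183/(2·105) = 0.872.
t_s ≈ 3/(ζω_n) = 3/(0.872·105) = 0.0328 s.

t_s ≈ 0.0328 s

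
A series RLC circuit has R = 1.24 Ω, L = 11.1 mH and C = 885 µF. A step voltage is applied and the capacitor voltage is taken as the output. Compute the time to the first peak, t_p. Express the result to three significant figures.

t_p ≈ 0.0100 s

For a series RLC circuit (capacitor voltage as output), ω_n = 1/√(LC) = 1/√(11.1 mH · 885 µF) = 319 rad/s.
ζ = (R/2)·√(C/L) = (1.24/2)·√(885 µF/11.1 mH) = 0.175.
ω_d = ω_n√(1−ζ²) = 314 rad/s. t_p = π/ω_d = 0.0100 s.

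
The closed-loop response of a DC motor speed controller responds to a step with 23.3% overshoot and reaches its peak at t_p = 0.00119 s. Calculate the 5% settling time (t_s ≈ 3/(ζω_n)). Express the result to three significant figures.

ζ from %OS: ζ = |ln 0.233|/√(π²+ln²0.233) = 0.421.
t_p = π/ω_d ⇒ ω_d = 2640 rad/s; then ω_n = ω_d/√(1−ζ²) = 2910 rad/s.
t_s ≈ 3/(ζω_n) = 3/(0.421·2910) = 0.00245 s.

t_s ≈ 0.00245 s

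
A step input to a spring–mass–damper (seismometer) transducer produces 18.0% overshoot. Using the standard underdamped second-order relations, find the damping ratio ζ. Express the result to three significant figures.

From %OS = 100·exp(−πζ/√(1−ζ²)), invert to get ζ = −ln(OS)/√(π² + ln²(OS)) with OS = 0.180.
−ln 0.180 = 1.715, so ζ = 1.715/√(π² + 2.941) = 0.479.

ζ ≈ 0.479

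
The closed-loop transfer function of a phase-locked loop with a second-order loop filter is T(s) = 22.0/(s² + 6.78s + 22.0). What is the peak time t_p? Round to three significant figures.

t_p ≈ 0.969 s

Matching coefficients with s² + 2ζω_n s + ω_n² gives ω_n² = 22.0 ⇒ ω_n = 4.69 rad/s, and ζ = 6.78/(2ω_n) = 0.723.
ω_d = 4.69·√(1 − 0.723²) = 3.24 rad/s. Then t_p = π/ω_d = 0.969 s.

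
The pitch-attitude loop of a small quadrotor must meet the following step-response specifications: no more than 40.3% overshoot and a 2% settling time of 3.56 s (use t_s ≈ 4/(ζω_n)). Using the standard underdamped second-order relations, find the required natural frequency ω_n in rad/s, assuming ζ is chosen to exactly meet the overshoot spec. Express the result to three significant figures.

ζ = −ln(OS)/√(π² + (ln OS)²). With OS = 0.403, ln OS = −0.9088 and ζ = 0.9088/3.270 = 0.278.
From t_s ≈ 4/(ζω_n): ω_n = 4/(ζ·t_s) = 4/(0.278·3.56) = 4.04 rad/s.

ω_n ≈ 4.04 rad/s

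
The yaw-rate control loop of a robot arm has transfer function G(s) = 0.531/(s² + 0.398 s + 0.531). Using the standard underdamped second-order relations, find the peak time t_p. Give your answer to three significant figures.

t_p ≈ 4.48 s

Matching coefficients with s² + 2ζω_n s + ω_n² gives ω_n² = 0.531 ⇒ ω_n = 0.729 rad/s, and ζ = 0.398/(2ω_n) = 0.273.
The damped frequency ω_d = ω_n√(1−ζ²) = 0.701 rad/s. Then t_p = π/ω_d = 4.48 s.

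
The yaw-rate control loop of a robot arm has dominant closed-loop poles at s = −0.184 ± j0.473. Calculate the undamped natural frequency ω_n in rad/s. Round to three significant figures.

ω_n ≈ 0.508 rad/s

|pole| = ω_n = √(0.184² + 0.473²) = 0.508 rad/s; ζ = cos θ = σ/ω_n = 0.363.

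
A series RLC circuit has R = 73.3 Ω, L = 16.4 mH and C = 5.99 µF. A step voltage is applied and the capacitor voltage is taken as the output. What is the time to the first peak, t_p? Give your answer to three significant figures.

For a series RLC circuit (capacitor voltage as output), ω_n = 1/√(LC) = 1/√(16.4 mH · 5.99 µF) = 3190 rad/s.
ζ = (R/2)·√(C/L) = (73.3/2)·√(5.99 µF/16.4 mH) = 0.700.
The damped frequency ω_d = ω_n√(1−ζ²) = 2280 rad/s. t_p = π/ω_d = 0.00138 s.

t_p ≈ 0.00138 s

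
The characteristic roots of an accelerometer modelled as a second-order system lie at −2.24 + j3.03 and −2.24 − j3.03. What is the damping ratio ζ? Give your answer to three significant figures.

|pole| = ω_n = √(2.24² + 3.03²) = 3.77 rad/s; ζ = cos θ = σ/ω_n = 0.594.

ζ ≈ 0.594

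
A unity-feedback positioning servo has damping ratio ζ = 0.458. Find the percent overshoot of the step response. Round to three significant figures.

%OS ≈ 19.8%

For an underdamped second-order system, %OS = 100·exp(−πζ/√(1−ζ²)).
πζ/√(1−ζ²) = π·0.458/√(1−0.210) = 1.619, so %OS = 100·e^(−1.619) = 19.8%.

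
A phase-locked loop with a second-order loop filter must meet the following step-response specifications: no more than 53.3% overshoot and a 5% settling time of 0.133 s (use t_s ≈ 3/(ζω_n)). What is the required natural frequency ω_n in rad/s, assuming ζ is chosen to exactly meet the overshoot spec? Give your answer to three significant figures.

From %OS = 100·exp(−πζ/√(1−ζ²)), invert to get ζ = −ln(OS)/√(π² + ln²(OS)) with OS = 0.533.
−ln 0.533 = 0.6292, so ζ = 0.6292/√(π² + 0.3959) = 0.196.
Then ω_n = 3/(ζ t_s) = 3/(0.196 × 0.133) = 115 rad/s.

ω_n ≈ 115 rad/s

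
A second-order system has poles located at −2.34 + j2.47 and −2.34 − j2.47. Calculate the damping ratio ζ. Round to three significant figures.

The poles are at −σ ± jω_d with σ = 2.34 and ω_d = 2.47, so ω_n = √(σ²+ω_d²) = 3.40 rad/s and ζ = σ/ω_n = 0.688.

ζ ≈ 0.688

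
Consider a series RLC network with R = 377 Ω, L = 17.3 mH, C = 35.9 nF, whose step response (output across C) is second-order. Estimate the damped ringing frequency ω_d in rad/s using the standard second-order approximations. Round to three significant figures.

For a series RLC circuit (capacitor voltage as output), ω_n = 1/√(LC) = 1/√(17.3 mH · 35.9 nF) = 40100 rad/s.
ζ = (R/2)·√(C/L) = (377/2)·√(35.9 nF/17.3 mH) = 0.272.
ω_d = ω_n√(1−ζ²) = 38600 rad/s.

ω_d ≈ 38600 rad/s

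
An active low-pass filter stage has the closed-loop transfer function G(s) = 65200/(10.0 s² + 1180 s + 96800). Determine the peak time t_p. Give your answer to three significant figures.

t_p ≈ 0.0399 s

Dividing through by 10.0: denominator becomes s² + 118.0 s + 9680.
So ω_n = √9680 = 98.4 rad/s and ζ = 118.0/(2·98.4) = 0.600.
ω_d = 98.4·√(1 − 0.600²) = 78.7 rad/s. t_p = π/ω_d = 0.0399 s.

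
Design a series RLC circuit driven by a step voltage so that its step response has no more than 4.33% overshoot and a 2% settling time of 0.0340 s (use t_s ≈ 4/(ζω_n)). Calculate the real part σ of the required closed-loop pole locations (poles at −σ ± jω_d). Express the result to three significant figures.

σ ≈ 118

The settling-time spec alone fixes σ = ζω_n = 4/t_s = 4/0.0340 = 118.
(Overshoot then fixes ζ = 0.707 and hence ω_d = σ·√(1−ζ²)/ζ = 118 rad/s.)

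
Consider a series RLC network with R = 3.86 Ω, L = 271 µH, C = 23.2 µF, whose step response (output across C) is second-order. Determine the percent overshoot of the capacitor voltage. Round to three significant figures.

%OS ≈ 11.7%

For a series RLC circuit (capacitor voltage as output), ω_n = 1/√(LC) = 1/√(271 µH · 23.2 µF) = 12600 rad/s.
ζ = (R/2)·√(C/L) = (3.86/2)·√(23.2 µF/271 µH) = 0.565.
Overshoot: exp(−π·0.565/√(1−0.565²)) = 0.117, i.e. 11.7%.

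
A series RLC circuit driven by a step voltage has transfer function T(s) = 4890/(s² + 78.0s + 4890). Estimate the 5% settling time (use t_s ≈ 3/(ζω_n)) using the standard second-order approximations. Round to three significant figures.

t_s ≈ 0.0769 s

ω_n = √4890 = 69.9 rad/s; ζ = 78.0/(2·69.9) = 0.558.
t_s ≈ 3/(ζω_n) = 3/(0.558·69.9) = 0.0769 s.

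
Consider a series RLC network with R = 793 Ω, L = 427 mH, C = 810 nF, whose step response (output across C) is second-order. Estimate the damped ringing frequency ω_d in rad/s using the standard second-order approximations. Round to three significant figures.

ω_d ≈ 1420 rad/s

For a series RLC circuit (capacitor voltage as output), ω_n = 1/√(LC) = 1/√(427 mH · 810 nF) = 1700 rad/s.
ζ = (R/2)·√(C/L) = (793/2)·√(810 nF/427 mH) = 0.546.
ω_d = ω_n√(1−ζ²) = 1420 rad/s.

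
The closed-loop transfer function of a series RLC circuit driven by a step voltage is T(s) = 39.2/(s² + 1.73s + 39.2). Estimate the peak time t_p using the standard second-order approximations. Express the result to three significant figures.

ω_n = √39.2 = 6.26 rad/s; ζ = 1.73/(2·6.26) = 0.138.
The damped frequency ω_d = ω_n√(1−ζ²) = 6.20 rad/s. Then t_p = π/ω_d = 0.507 s.

t_p ≈ 0.507 s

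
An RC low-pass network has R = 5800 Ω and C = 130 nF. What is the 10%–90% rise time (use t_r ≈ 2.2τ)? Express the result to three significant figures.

t_r ≈ 0.00166 s

τ = RC = 5800 × 130 nF = 0.000754 s.
t_r ≈ 2.2τ = 0.00166 s.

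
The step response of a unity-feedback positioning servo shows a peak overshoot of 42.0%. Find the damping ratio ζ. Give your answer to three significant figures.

Inverting the overshoot relation: ζ = |ln 0.420|/√(π² + ln²0.420) = 0.266.

ζ ≈ 0.266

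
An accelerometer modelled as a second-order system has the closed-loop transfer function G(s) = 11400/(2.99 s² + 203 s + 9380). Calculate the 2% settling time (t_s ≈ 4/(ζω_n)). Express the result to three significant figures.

Dividing through by 2.99: denominator becomes s² + 67.89 s + 3137.
So ω_n = √3137 = 56.0 rad/s and ζ = 67.89/(2·56.0) = 0.606.
t_s ≈ 4/(ζω_n) = 0.118 s.

t_s ≈ 0.118 s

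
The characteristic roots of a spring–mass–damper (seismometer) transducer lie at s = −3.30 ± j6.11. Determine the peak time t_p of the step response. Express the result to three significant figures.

t_p = π/ω_d with ω_d = 6.11 (the imaginary part), so t_p = 0.514 s.

t_p ≈ 0.514 s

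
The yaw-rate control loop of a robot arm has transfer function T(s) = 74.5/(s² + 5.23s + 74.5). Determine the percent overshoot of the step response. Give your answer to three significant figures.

Matching coefficients with s² + 2ζω_n s + ω_n² gives ω_n² = 74.5 ⇒ ω_n = 8.63 rad/s, and ζ = 5.23/(2ω_n) = 0.303.
%OS = 100 e^{−πζ/√(1−ζ²)} with ζ = 0.303 gives 36.8%.

%OS ≈ 36.8%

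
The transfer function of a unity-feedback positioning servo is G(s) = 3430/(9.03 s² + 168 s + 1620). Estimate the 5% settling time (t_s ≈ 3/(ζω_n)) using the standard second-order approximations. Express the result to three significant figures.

t_s ≈ 0.323 s

Dividing through by 9.03: denominator becomes s² + 18.60 s + 179.4.
So ω_n = √179.4 = 13.4 rad/s and ζ = 18.60/(2·13.4) = 0.695.
t_s ≈ 3/(ζω_n) = 0.323 s.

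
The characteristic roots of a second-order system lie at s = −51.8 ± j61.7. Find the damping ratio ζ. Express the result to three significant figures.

ζ ≈ 0.643

With σ = 51.8, ω_d = 61.7: ω_n = √(σ²+ω_d²) = 80.6 rad/s, ζ = σ/ω_n = 0.643.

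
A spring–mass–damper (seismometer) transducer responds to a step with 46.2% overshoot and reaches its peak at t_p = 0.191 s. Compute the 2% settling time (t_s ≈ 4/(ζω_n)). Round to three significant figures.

t_s ≈ 0.989 s

From the overshoot, ζ = −ln(OS)/√(π²+ln²(OS)) = 0.239.
From t_p = π/ω_d, ω_d = π/0.191 = 16.4 rad/s, so ω_n = ω_d/√(1−ζ²) = 16.9 rad/s.
t_s ≈ 4/(ζω_n) = 4/(0.239·16.9) = 0.989 s.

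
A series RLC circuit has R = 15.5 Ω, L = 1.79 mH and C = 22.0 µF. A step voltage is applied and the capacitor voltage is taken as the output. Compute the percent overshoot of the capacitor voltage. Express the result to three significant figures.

%OS ≈ 0.512%

For a series RLC circuit (capacitor voltage as output), ω_n = 1/√(LC) = 1/√(1.79 mH · 22.0 µF) = 5040 rad/s.
ζ = (R/2)·√(C/L) = (15.5/2)·√(22.0 µF/1.79 mH) = 0.859.
Overshoot: exp(−π·0.859/√(1−0.859²)) = 0.00512, i.e. 0.512%.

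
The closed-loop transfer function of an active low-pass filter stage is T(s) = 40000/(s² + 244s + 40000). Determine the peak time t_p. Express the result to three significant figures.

t_p ≈ 0.0198 s

Matching coefficients with s² + 2ζω_n s + ω_n² gives ω_n² = 40000 ⇒ ω_n = 200 rad/s, and ζ = 244/(2ω_n) = 0.610.
ω_d = 200·√(1 − 0.610²) = 158 rad/s. Then t_p = π/ω_d = 0.0198 s.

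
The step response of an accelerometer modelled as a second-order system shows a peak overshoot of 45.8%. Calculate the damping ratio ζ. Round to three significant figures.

ζ ≈ 0.241

ζ = −ln(OS)/√(π² + (ln OS)²). With OS = 0.458, ln OS = −0.7809 and ζ = 0.7809/3.237 = 0.241.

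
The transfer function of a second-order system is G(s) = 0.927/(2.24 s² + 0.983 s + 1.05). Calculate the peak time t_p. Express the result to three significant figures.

Dividing through by 2.24: denominator becomes s² + 0.4388 s + 0.4688.
So ω_n = √0.4688 = 0.685 rad/s and ζ = 0.4388/(2·0.685) = 0.320.
The damped frequency ω_d = ω_n√(1−ζ²) = 0.649 rad/s. t_p = π/ω_d = 4.84 s.

t_p ≈ 4.84 s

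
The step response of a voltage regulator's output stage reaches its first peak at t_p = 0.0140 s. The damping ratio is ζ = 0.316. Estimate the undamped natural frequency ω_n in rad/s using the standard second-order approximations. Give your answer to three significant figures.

Peak time t_p = π/ω_d, so ω_d = π/t_p = π/0.0140 = 224 rad/s.
ω_n = ω_d/√(1−ζ²) = 224/√0.900 = 237 rad/s.

ω_n ≈ 237 rad/s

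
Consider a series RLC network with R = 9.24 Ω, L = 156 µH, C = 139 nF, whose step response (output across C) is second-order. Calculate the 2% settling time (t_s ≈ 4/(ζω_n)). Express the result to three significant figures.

t_s ≈ 0.000135 s

For a series RLC circuit (capacitor voltage as output), ω_n = 1/√(LC) = 1/√(156 µH · 139 nF) = 215000 rad/s.
ζ = (R/2)·√(C/L) = (9.24/2)·√(139 nF/156 µH) = 0.138.
t_s ≈ 4/(ζω_n) = 0.000135 s.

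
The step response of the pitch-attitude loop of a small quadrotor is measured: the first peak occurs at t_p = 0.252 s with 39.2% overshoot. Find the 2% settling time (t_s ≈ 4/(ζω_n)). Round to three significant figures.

t_s ≈ 1.08 s

From the overshoot, ζ = −ln(OS)/√(π²+ln²(OS)) = 0.286.
From t_p = π/ω_d, ω_d = π/0.252 = 12.5 rad/s, so ω_n = ω_d/√(1−ζ²) = 13.0 rad/s.
t_s ≈ 4/(ζω_n) = 4/(0.286·13.0) = 1.08 s.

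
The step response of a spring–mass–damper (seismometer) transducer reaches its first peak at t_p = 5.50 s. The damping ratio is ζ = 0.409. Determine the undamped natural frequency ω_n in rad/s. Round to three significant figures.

ω_n ≈ 0.626 rad/s

Peak time t_p = π/ω_d, so ω_d = π/t_p = π/5.50 = 0.571 rad/s.
ω_n = ω_d/√(1−ζ²) = 0.571/√0.833 = 0.626 rad/s.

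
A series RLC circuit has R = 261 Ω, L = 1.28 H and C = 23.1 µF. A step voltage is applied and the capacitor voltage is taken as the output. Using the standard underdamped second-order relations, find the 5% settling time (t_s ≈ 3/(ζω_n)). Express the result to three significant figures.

t_s ≈ 0.0294 s

For a series RLC circuit (capacitor voltage as output), ω_n = 1/√(LC) = 1/√(1.28 H · 23.1 µF) = 184 rad/s.
ζ = (R/2)·√(C/L) = (261/2)·√(23.1 µF/1.28 H) = 0.554.
t_s ≈ 3/(ζω_n) = 0.0294 s.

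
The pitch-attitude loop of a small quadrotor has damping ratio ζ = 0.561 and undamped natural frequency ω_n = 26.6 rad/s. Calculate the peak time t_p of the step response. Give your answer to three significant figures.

The damped frequency is ω_d = ω_n√(1−ζ²) = 26.6·√(1−0.315) = 22.0 rad/s.
Peak time t_p = π/ω_d = π/22.0 = 0.143 s.

t_p ≈ 0.143 s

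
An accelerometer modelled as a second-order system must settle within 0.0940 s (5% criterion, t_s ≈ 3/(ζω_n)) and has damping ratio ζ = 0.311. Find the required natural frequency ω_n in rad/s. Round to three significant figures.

ω_n ≈ 103 rad/s

Rearranging t_s ≈ 3/(ζω_n) gives ω_n = 3/(ζ·t_s) = 3/(0.311 × 0.0940) = 103 rad/s.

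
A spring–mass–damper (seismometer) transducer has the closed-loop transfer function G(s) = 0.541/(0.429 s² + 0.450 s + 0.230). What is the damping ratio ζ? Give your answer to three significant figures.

Dividing through by 0.429: denominator becomes s² + 1.049 s + 0.5361.
So ω_n = √0.5361 = 0.732 rad/s and ζ = 1.049/(2·0.732) = 0.716.

ζ ≈ 0.716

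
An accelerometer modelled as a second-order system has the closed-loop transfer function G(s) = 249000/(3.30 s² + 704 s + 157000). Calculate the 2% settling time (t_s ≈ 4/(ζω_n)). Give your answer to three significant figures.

t_s ≈ 0.0375 s

Dividing through by 3.30: denominator becomes s² + 213.3 s + 47580.
So ω_n = √47580 = 218 rad/s and ζ = 213.3/(2·218) = 0.489.
t_s ≈ 4/(ζω_n) = 0.0375 s.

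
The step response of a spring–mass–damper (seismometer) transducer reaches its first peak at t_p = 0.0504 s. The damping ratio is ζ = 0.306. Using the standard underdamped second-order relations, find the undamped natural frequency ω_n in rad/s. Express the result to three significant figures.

Peak time t_p = π/ω_d, so ω_d = π/t_p = π/0.0504 = 62.3 rad/s.
ω_n = ω_d/√(1−ζ²) = 62.3/√0.906 = 65.5 rad/s.

ω_n ≈ 65.5 rad/s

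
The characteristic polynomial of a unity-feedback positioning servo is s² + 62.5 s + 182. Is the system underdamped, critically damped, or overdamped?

overdamped

a² − 4b = 3200 > 0 (two distinct real roots); the system is overdamped.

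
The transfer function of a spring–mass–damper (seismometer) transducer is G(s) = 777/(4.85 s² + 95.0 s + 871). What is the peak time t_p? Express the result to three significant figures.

Dividing through by 4.85: denominator becomes s² + 19.59 s + 179.6.
So ω_n = √179.6 = 13.4 rad/s and ζ = 19.59/(2·13.4) = 0.731.
ω_d = 13.4·√(1 − 0.731²) = 9.15 rad/s. t_p = π/ω_d = 0.343 s.

t_p ≈ 0.343 s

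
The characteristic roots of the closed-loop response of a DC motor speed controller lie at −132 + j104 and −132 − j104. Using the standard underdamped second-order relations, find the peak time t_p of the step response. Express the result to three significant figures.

t_p = π/ω_d with ω_d = 104 (the imaginary part), so t_p = 0.0302 s.

t_p ≈ 0.0302 s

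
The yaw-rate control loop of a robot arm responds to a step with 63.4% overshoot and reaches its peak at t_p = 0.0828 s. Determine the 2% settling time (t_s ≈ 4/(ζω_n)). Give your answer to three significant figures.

t_s ≈ 0.727 s

ζ from %OS: ζ = |ln 0.634|/√(π²+ln²0.634) = 0.144.
From t_p = π/ω_d, ω_d = π/0.0828 = 37.9 rad/s, so ω_n = ω_d/√(1−ζ²) = 38.3 rad/s.
t_s ≈ 4/(ζω_n) = 4/(0.144·38.3) = 0.727 s.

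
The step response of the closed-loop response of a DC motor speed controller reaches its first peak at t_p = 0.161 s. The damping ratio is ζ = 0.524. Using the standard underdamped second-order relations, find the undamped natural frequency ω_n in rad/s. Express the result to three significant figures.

ω_n ≈ 22.9 rad/s

Peak time t_p = π/ω_d, so ω_d = π/t_p = π/0.161 = 19.5 rad/s.
ω_n = ω_d/√(1−ζ²) = 19.5/√0.725 = 22.9 rad/s.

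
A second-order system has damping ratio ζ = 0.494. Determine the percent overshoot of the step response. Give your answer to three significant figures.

For an underdamped second-order system, %OS = 100·exp(−πζ/√(1−ζ²)).
πζ/√(1−ζ²) = π·0.494/√(1−0.244) = 1.785, so %OS = 100·e^(−1.785) = 16.8%.

%OS ≈ 16.8%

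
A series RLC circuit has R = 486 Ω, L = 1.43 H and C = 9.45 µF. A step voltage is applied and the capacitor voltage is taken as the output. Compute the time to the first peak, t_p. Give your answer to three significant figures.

t_p ≈ 0.0148 s

For a series RLC circuit (capacitor voltage as output), ω_n = 1/√(LC) = 1/√(1.43 H · 9.45 µF) = 272 rad/s.
ζ = (R/2)·√(C/L) = (486/2)·√(9.45 µF/1.43 H) = 0.625.
The damped frequency ω_d = ω_n√(1−ζ²) = 212 rad/s. t_p = π/ω_d = 0.0148 s.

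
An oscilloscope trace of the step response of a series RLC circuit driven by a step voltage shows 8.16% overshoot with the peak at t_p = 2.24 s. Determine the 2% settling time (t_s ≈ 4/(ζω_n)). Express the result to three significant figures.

t_s ≈ 3.58 s

The overshoot fixes ζ = −ln(OS)/√(π²+ln²(OS)) = 0.624.
From t_p = π/ω_d, ω_d = π/2.24 = 1.40 rad/s, so ω_n = ω_d/√(1−ζ²) = 1.79 rad/s.
t_s ≈ 4/(ζω_n) = 4/(0.624·1.79) = 3.58 s.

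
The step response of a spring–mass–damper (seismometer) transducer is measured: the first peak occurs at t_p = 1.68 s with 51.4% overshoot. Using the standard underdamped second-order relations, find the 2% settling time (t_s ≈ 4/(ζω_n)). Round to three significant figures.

From the overshoot, ζ = −ln(OS)/√(π²+ln²(OS)) = 0.207.
From t_p = π/ω_d, ω_d = π/1.68 = 1.87 rad/s, so ω_n = ω_d/√(1−ζ²) = 1.91 rad/s.
t_s ≈ 4/(ζω_n) = 4/(0.207·1.91) = 10.1 s.

t_s ≈ 10.1 s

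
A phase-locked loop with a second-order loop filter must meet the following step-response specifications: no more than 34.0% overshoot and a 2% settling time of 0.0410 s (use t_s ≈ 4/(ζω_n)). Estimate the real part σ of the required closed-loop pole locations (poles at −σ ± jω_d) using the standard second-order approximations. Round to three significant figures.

σ ≈ 97.6

The settling-time spec alone fixes σ = ζω_n = 4/t_s = 4/0.0410 = 97.6.
(Overshoot then fixes ζ = 0.325 and hence ω_d = σ·√(1−ζ²)/ζ = 284 rad/s.)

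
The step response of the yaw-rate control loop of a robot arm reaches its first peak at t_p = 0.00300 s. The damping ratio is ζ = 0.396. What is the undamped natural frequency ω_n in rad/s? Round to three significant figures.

ω_n ≈ 1140 rad/s

Peak time t_p = π/ω_d, so ω_d = π/t_p = π/0.00300 = 1050 rad/s.
ω_n = ω_d/√(1−ζ²) = 1050/√0.843 = 1140 rad/s.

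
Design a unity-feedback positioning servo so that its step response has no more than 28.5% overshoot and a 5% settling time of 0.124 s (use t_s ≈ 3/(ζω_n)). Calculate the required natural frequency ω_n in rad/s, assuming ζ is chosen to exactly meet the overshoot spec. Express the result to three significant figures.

ω_n ≈ 65.2 rad/s

From %OS = 100·exp(−πζ/√(1−ζ²)), invert to get ζ = −ln(OS)/√(π² + ln²(OS)) with OS = 0.285.
−ln 0.285 = 1.255, so ζ = 1.255/√(π² + 1.576) = 0.371.
From t_s ≈ 3/(ζω_n): ω_n = 3/(ζ·t_s) = 3/(0.371·0.124) = 65.2 rad/s.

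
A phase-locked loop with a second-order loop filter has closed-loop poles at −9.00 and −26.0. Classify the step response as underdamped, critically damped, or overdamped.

overdamped

Since the poles are distinct, negative and real, the response is overdamped.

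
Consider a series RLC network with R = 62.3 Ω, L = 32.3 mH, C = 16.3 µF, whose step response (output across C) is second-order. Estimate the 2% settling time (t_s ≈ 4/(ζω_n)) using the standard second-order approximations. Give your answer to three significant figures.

t_s ≈ 0.00415 s

For a series RLC circuit (capacitor voltage as output), ω_n = 1/√(LC) = 1/√(32.3 mH · 16.3 µF) = 1380 rad/s.
ζ = (R/2)·√(C/L) = (62.3/2)·√(16.3 µF/32.3 mH) = 0.700.
t_s ≈ 4/(ζω_n) = 0.00415 s.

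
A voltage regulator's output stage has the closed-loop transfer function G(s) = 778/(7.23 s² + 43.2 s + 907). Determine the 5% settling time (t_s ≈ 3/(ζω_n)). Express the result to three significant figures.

t_s ≈ 1.00 s

Dividing through by 7.23: denominator becomes s² + 5.975 s + 125.4.
So ω_n = √125.4 = 11.2 rad/s and ζ = 5.975/(2·11.2) = 0.267.
t_s ≈ 3/(ζω_n) = 1.00 s.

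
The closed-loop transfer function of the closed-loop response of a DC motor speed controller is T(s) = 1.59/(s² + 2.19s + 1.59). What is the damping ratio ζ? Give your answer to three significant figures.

ζ ≈ 0.868

ω_n = √1.59 = 1.26 rad/s; ζ = 2.19/(2·1.26) = 0.868.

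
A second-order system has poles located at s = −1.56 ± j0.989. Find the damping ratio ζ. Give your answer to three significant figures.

With σ = 1.56, ω_d = 0.989: ω_n = √(σ²+ω_d²) = 1.85 rad/s, ζ = σ/ω_n = 0.845.

ζ ≈ 0.845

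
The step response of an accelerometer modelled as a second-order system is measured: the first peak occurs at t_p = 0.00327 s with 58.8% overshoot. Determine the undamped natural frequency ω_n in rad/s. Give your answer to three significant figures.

From the overshoot, ζ = −ln(OS)/√(π²+ln²(OS)) = 0.167.
t_p = π/ω_d ⇒ ω_d = 961 rad/s; then ω_n = ω_d/√(1−ζ²) = 974 rad/s.

ω_n ≈ 974 rad/s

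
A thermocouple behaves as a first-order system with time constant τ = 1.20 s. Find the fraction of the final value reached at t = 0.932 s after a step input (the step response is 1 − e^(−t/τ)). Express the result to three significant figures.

y/y_∞ ≈ 0.540

y(t)/y_∞ = 1 − e^(−t/τ) = 1 − e^(−0.932/1.20) = 1 − e^(−0.777) = 0.540.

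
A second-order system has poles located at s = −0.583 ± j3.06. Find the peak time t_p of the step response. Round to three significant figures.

t_p = π/ω_d with ω_d = 3.06 (the imaginary part), so t_p = 1.03 s.

t_p ≈ 1.03 s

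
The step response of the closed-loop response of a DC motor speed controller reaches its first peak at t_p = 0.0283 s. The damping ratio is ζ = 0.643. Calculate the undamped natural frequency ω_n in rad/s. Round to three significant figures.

Peak time t_p = π/ω_d, so ω_d = π/t_p = π/0.0283 = 111 rad/s.
ω_n = ω_d/√(1−ζ²) = 111/√0.587 = 145 rad/s.

ω_n ≈ 145 rad/s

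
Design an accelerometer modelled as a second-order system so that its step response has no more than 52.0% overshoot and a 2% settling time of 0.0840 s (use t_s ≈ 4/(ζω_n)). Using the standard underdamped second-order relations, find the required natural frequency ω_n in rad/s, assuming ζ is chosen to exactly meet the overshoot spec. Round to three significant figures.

ζ = −ln(OS)/√(π² + (ln OS)²). With OS = 0.520, ln OS = −0.6539 and ζ = 0.6539/3.209 = 0.204.
Then ω_n = 4/(ζ t_s) = 4/(0.204 × 0.0840) = 234 rad/s.

ω_n ≈ 234 rad/s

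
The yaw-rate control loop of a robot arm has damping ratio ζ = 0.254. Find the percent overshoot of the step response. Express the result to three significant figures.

%OS ≈ 43.8%

For an underdamped second-order system, %OS = 100·exp(−πζ/√(1−ζ²)).
πζ/√(1−ζ²) = π·0.254/√(1−0.0645) = 0.8250, so %OS = 100·e^(−0.8250) = 43.8%.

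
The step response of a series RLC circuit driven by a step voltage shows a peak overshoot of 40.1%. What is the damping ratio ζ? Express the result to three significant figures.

Inverting the overshoot relation: ζ = |ln 0.401|/√(π² + ln²0.401) = 0.279.

ζ ≈ 0.279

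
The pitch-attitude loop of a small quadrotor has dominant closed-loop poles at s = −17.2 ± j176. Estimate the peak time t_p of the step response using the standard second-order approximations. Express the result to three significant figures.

t_p ≈ 0.0178 s

t_p = π/ω_d with ω_d = 176 (the imaginary part), so t_p = 0.0178 s.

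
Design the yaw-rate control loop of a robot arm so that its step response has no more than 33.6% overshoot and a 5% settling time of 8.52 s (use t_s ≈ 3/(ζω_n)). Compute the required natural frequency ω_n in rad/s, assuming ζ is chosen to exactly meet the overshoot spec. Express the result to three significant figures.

ω_n ≈ 1.07 rad/s

From %OS = 100·exp(−πζ/√(1−ζ²)), invert to get ζ = −ln(OS)/√(π² + ln²(OS)) with OS = 0.336.
−ln 0.336 = 1.091, so ζ = 1.091/√(π² + 1.190) = 0.328.
From t_s ≈ 3/(ζω_n): ω_n = 3/(ζ·t_s) = 3/(0.328·8.52) = 1.07 rad/s.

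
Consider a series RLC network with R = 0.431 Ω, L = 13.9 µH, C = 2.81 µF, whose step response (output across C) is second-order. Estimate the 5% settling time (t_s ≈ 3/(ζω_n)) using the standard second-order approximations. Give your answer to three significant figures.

t_s ≈ 0.000194 s

For a series RLC circuit (capacitor voltage as output), ω_n = 1/√(LC) = 1/√(13.9 µH · 2.81 µF) = 160000 rad/s.
ζ = (R/2)·√(C/L) = (0.431/2)·√(2.81 µF/13.9 µH) = 0.0969.
t_s ≈ 3/(ζω_n) = 0.000194 s.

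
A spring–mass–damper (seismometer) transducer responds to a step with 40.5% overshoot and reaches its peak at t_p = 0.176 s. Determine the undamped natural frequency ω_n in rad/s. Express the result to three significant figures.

ω_n ≈ 18.6 rad/s

The overshoot fixes ζ = −ln(OS)/√(π²+ln²(OS)) = 0.276.
From t_p = π/ω_d, ω_d = π/0.176 = 17.8 rad/s, so ω_n = ω_d/√(1−ζ²) = 18.6 rad/s.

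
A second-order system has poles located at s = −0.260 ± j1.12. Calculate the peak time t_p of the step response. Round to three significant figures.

t_p = π/ω_d with ω_d = 1.12 (the imaginary part), so t_p = 2.80 s.

t_p ≈ 2.80 s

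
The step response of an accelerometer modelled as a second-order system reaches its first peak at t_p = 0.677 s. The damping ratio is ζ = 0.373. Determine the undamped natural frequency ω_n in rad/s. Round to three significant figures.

ω_n ≈ 5.00 rad/s

Peak time t_p = π/ω_d, so ω_d = π/t_p = π/0.677 = 4.64 rad/s.
ω_n = ω_d/√(1−ζ²) = 4.64/√0.861 = 5.00 rad/s.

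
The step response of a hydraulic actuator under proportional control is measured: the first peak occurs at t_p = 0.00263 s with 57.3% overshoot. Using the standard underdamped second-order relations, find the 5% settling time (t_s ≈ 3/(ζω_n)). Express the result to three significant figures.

From the overshoot, ζ = −ln(OS)/√(π²+ln²(OS)) = 0.175.
From t_p = π/ω_d, ω_d = π/0.00263 = 1190 rad/s, so ω_n = ω_d/√(1−ζ²) = 1210 rad/s.
t_s ≈ 3/(ζω_n) = 3/(0.175·1210) = 0.0142 s.

t_s ≈ 0.0142 s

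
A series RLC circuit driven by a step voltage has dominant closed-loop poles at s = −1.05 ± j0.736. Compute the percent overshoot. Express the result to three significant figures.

%OS ≈ 1.13%

The poles are at −σ ± jω_d with σ = 1.05 and ω_d = 0.736, so ω_n = √(σ²+ω_d²) = 1.28 rad/s and ζ = σ/ω_n = 0.819.
%OS = 100 e^{−πζ/√(1−ζ²)} with ζ = 0.819 gives 1.13%.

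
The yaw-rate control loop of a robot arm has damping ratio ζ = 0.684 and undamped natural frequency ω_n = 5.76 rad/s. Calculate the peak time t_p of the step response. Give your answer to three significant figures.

t_p ≈ 0.748 s

The damped frequency is ω_d = ω_n√(1−ζ²) = 5.76·√(1−0.468) = 4.20 rad/s.
Peak time t_p = π/ω_d = π/4.20 = 0.748 s.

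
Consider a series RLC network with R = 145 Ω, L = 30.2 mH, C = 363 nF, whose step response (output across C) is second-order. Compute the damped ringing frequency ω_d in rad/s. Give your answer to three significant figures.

For a series RLC circuit (capacitor voltage as output), ω_n = 1/√(LC) = 1/√(30.2 mH · 363 nF) = 9550 rad/s.
ζ = (R/2)·√(C/L) = (145/2)·√(363 nF/30.2 mH) = 0.251.
The damped frequency ω_d = ω_n√(1−ζ²) = 9240 rad/s.

ω_d ≈ 9240 rad/s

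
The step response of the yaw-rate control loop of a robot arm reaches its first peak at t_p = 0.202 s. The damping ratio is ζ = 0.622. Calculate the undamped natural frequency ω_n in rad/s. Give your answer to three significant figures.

Peak time t_p = π/ω_d, so ω_d = π/t_p = π/0.202 = 15.6 rad/s.
ω_n = ω_d/√(1−ζ²) = 15.6/√0.613 = 19.9 rad/s.

ω_n ≈ 19.9 rad/s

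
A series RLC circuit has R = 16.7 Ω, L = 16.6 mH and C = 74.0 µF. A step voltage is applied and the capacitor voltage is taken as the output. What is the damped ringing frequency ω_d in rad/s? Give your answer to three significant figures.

For a series RLC circuit (capacitor voltage as output), ω_n = 1/√(LC) = 1/√(16.6 mH · 74.0 µF) = 902 rad/s.
ζ = (R/2)·√(C/L) = (16.7/2)·√(74.0 µF/16.6 mH) = 0.558.
ω_d = ω_n√(1−ζ²) = 749 rad/s.

ω_d ≈ 749 rad/s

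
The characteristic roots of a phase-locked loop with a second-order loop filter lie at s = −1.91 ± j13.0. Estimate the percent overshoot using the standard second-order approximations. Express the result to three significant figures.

%OS ≈ 63.0%

The poles are at −σ ± jω_d with σ = 1.91 and ω_d = 13.0, so ω_n = √(σ²+ω_d²) = 13.1 rad/s and ζ = σ/ω_n = 0.145.
%OS = 100·exp(−πζ/√(1−ζ²)) = 63.0%.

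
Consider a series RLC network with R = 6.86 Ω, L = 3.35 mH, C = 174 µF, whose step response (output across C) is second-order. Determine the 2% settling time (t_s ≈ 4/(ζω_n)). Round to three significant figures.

t_s ≈ 0.00391 s

For a series RLC circuit (capacitor voltage as output), ω_n = 1/√(LC) = 1/√(3.35 mH · 174 µF) = 1310 rad/s.
ζ = (R/2)·√(C/L) = (6.86/2)·√(174 µF/3.35 mH) = 0.782.
t_s ≈ 4/(ζω_n) = 0.00391 s.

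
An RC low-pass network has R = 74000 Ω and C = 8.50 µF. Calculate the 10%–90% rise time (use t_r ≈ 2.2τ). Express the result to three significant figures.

τ = RC = 74000 × 8.50 µF = 0.629 s.
t_r ≈ 2.2τ = 1.38 s.

t_r ≈ 1.38 s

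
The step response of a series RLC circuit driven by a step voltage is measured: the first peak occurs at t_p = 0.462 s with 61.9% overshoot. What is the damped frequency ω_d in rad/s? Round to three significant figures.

t_p = π/ω_d, so ω_d = π/0.462 = 6.80 rad/s.

ω_d ≈ 6.80 rad/s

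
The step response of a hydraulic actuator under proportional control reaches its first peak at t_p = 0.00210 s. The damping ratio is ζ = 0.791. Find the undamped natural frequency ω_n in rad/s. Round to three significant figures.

Peak time t_p = π/ω_d, so ω_d = π/t_p = π/0.00210 = 1500 rad/s.
ω_n = ω_d/√(1−ζ²) = 1500/√0.374 = 2450 rad/s.

ω_n ≈ 2450 rad/s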